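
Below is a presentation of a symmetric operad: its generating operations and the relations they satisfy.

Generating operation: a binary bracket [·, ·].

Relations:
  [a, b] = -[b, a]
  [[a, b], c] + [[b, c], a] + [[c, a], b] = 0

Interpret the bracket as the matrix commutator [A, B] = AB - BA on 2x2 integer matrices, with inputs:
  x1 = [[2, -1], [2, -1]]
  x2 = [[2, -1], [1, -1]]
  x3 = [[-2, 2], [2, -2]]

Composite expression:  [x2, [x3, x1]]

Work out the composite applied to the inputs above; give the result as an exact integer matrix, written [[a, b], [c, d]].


[[0, -6], [-6, 0]]

[x3, x1] = [[6, -6], [6, -6]]
[x2, [x3, x1]] = [[0, -6], [-6, 0]]


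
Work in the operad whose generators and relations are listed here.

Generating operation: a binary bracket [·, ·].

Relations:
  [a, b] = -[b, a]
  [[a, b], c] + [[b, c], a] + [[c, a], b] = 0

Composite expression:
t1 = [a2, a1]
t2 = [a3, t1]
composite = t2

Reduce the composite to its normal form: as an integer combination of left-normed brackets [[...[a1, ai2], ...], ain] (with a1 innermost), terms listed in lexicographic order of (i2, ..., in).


[[a1, a2], a3]

Skip Jacobi rewriting: expand, keep a1-initial words, read off terms.
Composite bracket: [a3, [a2, a1]]
Applying ab - ba throughout gives 4 signed words (2^2 = 4).
Only words starting with a1 matter:
  from a1a2a3, sign +1: term +[[a1, a2], a3]


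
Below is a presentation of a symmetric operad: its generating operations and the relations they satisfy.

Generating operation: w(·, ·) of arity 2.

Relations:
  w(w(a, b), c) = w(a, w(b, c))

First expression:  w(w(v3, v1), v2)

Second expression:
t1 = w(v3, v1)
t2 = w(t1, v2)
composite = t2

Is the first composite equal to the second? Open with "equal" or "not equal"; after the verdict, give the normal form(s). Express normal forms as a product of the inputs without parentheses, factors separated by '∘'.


In normal form, the first expression is v3 ∘ v1 ∘ v2
In normal form, the second expression is v3 ∘ v1 ∘ v2
Identical normal forms: equal.

equal: each reduces to v3 ∘ v1 ∘ v2


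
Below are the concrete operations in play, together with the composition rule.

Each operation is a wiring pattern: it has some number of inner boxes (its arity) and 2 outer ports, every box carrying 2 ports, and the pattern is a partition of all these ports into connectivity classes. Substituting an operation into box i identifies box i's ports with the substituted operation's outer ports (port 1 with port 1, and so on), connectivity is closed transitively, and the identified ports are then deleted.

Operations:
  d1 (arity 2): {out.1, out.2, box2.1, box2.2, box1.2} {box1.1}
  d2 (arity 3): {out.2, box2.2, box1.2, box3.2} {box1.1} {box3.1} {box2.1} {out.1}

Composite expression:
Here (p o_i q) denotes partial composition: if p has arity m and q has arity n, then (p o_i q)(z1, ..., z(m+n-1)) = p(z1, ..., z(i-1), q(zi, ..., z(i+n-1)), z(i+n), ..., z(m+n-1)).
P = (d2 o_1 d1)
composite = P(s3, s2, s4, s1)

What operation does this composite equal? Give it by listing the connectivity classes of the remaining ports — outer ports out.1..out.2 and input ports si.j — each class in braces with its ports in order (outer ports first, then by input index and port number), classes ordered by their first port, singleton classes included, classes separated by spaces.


Reachability decides: close wires over d2-identified ports.
through d1, on inputs (s3, s2): {out.1, out.2, s2.1, s2.2, s3.2} {s3.1} (out.j = stage outer ports)
through d2, on inputs (s3, s2, s4, s1): {out.1} {out.2, s1.2, s2.1, s2.2, s3.2, s4.2} {s1.1} {s3.1} {s4.1} (out.j = stage outer ports)

{out.1} {out.2, s1.2, s2.1, s2.2, s3.2, s4.2} {s1.1} {s3.1} {s4.1}


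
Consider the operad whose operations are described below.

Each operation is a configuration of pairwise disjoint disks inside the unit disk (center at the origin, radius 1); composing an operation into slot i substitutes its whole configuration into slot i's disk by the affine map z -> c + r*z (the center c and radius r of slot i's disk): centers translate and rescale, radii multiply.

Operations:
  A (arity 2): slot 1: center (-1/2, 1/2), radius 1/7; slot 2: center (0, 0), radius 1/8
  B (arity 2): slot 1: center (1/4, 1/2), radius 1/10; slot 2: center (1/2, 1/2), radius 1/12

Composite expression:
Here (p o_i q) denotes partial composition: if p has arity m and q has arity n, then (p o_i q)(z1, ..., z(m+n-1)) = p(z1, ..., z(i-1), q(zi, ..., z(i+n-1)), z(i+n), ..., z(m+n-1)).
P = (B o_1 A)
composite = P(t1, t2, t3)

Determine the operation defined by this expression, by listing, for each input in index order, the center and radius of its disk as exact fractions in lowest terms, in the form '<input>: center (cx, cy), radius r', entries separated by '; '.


Follow each t-input down from B: c' goes to c + r*c', radius to r*r'.
t1 passes through 2 substitutions, ending at center (1/5, 11/20), radius 1/70
t2 passes through 2 substitutions, ending at center (1/4, 1/2), radius 1/80
t3 passes through 1 substitution, ending at center (1/2, 1/2), radius 1/12

t1: center (1/5, 11/20), radius 1/70; t2: center (1/4, 1/2), radius 1/80; t3: center (1/2, 1/2), radius 1/12


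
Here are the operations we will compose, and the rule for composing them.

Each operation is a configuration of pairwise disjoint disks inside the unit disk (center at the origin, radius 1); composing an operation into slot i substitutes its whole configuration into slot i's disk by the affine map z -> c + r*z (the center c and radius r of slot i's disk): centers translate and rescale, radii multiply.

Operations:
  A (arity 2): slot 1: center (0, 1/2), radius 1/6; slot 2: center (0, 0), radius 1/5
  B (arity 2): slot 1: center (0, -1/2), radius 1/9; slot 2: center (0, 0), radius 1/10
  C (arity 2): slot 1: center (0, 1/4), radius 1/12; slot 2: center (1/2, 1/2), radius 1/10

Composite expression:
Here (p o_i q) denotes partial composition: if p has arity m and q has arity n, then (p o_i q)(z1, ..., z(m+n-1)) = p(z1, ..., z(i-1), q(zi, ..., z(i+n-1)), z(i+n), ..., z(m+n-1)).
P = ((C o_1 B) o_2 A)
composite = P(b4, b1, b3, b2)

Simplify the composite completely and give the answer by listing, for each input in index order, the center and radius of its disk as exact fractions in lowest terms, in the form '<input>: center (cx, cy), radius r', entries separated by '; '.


b1: center (0, 61/240), radius 1/720; b2: center (1/2, 1/2), radius 1/10; b3: center (0, 1/4), radius 1/600; b4: center (0, 5/24), radius 1/108

Each b-disk chains the slot maps above it in C; radii multiply.
input b4: composing its 2 substitution steps yields center (0, 5/24), radius 1/108
input b1: composing its 3 substitution steps yields center (0, 61/240), radius 1/720
input b3: composing its 3 substitution steps yields center (0, 1/4), radius 1/600
input b2: composing its 1 substitution step yields center (1/2, 1/2), radius 1/10


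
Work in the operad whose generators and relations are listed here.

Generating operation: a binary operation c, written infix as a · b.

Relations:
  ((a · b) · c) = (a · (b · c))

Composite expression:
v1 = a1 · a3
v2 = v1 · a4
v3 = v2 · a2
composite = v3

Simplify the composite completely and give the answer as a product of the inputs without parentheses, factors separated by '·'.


Key point: c is associative — brackets drop, the a-order remains.
(a1 · a3) reduces to a1 · a3
((a1 · a3) · a4) reduces to a1 · a3 · a4
(((a1 · a3) · a4) · a2) reduces to a1 · a3 · a4 · a2

a1 · a3 · a4 · a2


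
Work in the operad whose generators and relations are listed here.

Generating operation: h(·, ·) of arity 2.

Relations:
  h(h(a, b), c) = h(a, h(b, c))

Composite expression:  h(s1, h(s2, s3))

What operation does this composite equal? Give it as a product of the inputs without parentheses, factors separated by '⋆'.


All parenthesizations of h agree; list the s-inputs left to right.
h(s2, s3) unparenthesizes to s2 ⋆ s3
h(s1, h(s2, s3)) unparenthesizes to s1 ⋆ s2 ⋆ s3

s1 ⋆ s2 ⋆ s3


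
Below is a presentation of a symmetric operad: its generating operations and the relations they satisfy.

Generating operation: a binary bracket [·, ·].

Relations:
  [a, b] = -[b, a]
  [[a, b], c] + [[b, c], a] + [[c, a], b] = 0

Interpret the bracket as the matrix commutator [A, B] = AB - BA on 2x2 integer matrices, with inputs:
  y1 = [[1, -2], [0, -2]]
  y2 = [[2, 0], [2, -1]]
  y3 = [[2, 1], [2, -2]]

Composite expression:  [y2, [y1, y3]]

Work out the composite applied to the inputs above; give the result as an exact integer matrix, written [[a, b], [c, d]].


[[-22, 33], [2, 22]]

[y1, y3] = [[-4, 11], [-6, 4]]
[y2, [y1, y3]] = [[-22, 33], [2, 22]]


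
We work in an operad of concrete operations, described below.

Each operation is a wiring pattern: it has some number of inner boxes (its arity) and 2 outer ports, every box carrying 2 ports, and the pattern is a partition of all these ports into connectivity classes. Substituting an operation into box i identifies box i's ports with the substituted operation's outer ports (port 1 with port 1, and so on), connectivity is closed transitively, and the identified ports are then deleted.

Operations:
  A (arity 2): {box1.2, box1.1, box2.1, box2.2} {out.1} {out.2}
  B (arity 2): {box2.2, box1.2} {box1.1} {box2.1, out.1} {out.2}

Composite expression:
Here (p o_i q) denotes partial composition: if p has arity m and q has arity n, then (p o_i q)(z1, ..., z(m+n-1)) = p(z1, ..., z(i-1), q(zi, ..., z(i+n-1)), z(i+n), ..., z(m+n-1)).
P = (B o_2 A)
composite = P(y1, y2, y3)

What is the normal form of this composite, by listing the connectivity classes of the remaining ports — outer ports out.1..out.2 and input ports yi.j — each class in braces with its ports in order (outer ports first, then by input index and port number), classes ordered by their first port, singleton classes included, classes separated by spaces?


{out.1} {out.2} {y1.1} {y1.2} {y2.1, y2.2, y3.1, y3.2}

Reachability decides: close wires over B-identified ports.
after A, the pattern on (y2, y3) reads {out.1} {out.2} {y2.1, y2.2, y3.1, y3.2} (out.j = its outer ports)
after B, the pattern on (y1, y2, y3) reads {out.1} {out.2} {y1.1} {y1.2} {y2.1, y2.2, y3.1, y3.2} (out.j = its outer ports)


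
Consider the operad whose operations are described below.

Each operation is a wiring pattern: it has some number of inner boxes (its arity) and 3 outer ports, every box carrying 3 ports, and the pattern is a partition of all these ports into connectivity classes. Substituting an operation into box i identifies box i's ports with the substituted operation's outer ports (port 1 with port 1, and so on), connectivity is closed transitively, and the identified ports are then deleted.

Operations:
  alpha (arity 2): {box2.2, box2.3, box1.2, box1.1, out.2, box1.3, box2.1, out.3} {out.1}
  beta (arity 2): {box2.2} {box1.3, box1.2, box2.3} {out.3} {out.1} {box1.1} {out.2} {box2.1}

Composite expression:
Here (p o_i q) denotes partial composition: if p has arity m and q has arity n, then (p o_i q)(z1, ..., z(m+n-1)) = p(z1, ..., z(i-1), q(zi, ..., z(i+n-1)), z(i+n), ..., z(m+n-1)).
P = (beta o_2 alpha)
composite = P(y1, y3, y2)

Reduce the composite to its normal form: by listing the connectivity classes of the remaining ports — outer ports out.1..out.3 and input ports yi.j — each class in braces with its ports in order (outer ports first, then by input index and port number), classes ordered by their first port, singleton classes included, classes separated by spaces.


{out.1} {out.2} {out.3} {y1.1} {y1.2, y1.3, y2.1, y2.2, y2.3, y3.1, y3.2, y3.3}

Substituting into beta glues patterns; closure does the rest.
the subtree at alpha composes to {out.1} {out.2, out.3, y2.1, y2.2, y2.3, y3.1, y3.2, y3.3} on (y3, y2); out.j = own outer ports
the subtree at beta composes to {out.1} {out.2} {out.3} {y1.1} {y1.2, y1.3, y2.1, y2.2, y2.3, y3.1, y3.2, y3.3} on (y1, y3, y2); out.j = own outer ports


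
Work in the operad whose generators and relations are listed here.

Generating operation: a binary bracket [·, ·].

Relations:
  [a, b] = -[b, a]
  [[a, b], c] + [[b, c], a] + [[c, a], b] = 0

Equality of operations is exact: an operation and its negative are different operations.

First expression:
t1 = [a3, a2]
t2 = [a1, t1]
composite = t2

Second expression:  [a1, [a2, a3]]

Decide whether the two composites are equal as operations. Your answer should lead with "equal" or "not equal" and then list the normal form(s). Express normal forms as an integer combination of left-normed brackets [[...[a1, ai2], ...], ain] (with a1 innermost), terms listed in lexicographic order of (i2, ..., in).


not equal; the first gives -[[a1, a2], a3] + [[a1, a3], a2] and the second [[a1, a2], a3] - [[a1, a3], a2]


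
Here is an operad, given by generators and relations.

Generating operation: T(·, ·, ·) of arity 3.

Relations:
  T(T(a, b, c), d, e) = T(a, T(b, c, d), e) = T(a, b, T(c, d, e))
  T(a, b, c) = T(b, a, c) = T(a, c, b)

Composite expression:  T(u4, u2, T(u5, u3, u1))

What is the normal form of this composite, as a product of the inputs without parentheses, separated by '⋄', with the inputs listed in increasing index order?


With T associative and commutative, the u-input set is all that matters.
T(u5, u3, u1) linearizes to u5 ⋄ u3 ⋄ u1
T(u4, u2, T(u5, u3, u1)) linearizes to u4 ⋄ u2 ⋄ u5 ⋄ u3 ⋄ u1
rearranged into index order: u1 ⋄ u2 ⋄ u3 ⋄ u4 ⋄ u5

u1 ⋄ u2 ⋄ u3 ⋄ u4 ⋄ u5


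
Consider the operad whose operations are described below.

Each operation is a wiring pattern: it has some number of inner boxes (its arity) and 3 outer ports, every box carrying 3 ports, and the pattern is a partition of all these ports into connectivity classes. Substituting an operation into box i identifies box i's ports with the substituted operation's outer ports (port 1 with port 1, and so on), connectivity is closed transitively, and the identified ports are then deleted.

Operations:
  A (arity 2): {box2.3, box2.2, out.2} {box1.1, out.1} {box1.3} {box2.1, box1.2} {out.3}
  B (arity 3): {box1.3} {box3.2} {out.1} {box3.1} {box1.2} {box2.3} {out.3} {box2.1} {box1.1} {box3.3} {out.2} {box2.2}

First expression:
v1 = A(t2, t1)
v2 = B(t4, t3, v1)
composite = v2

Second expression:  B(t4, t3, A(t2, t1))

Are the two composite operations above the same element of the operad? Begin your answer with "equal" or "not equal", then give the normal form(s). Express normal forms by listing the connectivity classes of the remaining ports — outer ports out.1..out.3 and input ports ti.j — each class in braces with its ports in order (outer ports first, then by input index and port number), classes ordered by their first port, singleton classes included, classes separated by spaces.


The first expression, normalized: {out.1} {out.2} {out.3} {t1.1, t2.2} {t1.2, t1.3} {t2.1} {t2.3} {t3.1} {t3.2} {t3.3} {t4.1} {t4.2} {t4.3}
The second expression, normalized: {out.1} {out.2} {out.3} {t1.1, t2.2} {t1.2, t1.3} {t2.1} {t2.3} {t3.1} {t3.2} {t3.3} {t4.1} {t4.2} {t4.3}
The forms coincide; equal.

equal: each reduces to {out.1} {out.2} {out.3} {t1.1, t2.2} {t1.2, t1.3} {t2.1} {t2.3} {t3.1} {t3.2} {t3.3} {t4.1} {t4.2} {t4.3}


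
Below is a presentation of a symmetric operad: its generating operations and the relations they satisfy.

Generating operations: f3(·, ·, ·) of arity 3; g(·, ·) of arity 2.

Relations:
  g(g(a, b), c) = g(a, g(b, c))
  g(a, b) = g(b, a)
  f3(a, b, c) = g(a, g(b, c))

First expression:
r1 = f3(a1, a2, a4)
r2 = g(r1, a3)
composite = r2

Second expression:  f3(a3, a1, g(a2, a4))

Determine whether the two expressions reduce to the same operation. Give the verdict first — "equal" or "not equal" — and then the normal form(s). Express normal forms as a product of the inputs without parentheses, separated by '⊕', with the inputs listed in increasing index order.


equal; the common form is a1 ⊕ a2 ⊕ a3 ⊕ a4

Normal form of the first expression: a1 ⊕ a2 ⊕ a3 ⊕ a4
Normal form of the second expression: a1 ⊕ a2 ⊕ a3 ⊕ a4
The normal forms match — equal.


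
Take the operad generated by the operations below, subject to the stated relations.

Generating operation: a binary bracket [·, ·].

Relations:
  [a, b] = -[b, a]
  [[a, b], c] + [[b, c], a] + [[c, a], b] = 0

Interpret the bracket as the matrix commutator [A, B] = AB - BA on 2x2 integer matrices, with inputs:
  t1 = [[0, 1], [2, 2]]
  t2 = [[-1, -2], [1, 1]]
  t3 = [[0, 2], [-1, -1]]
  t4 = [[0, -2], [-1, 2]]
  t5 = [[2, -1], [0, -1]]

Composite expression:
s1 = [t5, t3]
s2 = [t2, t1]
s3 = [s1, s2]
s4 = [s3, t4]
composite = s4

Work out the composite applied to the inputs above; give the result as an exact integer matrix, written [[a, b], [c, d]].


[[-126, -12], [132, 126]]

[t5, t3] = [[1, 7], [3, -1]]
[t2, t1] = [[-5, -6], [2, 5]]
[[t5, t3], [t2, t1]] = [[32, 58], [-34, -32]]
[[[t5, t3], [t2, t1]], t4] = [[-126, -12], [132, 126]]


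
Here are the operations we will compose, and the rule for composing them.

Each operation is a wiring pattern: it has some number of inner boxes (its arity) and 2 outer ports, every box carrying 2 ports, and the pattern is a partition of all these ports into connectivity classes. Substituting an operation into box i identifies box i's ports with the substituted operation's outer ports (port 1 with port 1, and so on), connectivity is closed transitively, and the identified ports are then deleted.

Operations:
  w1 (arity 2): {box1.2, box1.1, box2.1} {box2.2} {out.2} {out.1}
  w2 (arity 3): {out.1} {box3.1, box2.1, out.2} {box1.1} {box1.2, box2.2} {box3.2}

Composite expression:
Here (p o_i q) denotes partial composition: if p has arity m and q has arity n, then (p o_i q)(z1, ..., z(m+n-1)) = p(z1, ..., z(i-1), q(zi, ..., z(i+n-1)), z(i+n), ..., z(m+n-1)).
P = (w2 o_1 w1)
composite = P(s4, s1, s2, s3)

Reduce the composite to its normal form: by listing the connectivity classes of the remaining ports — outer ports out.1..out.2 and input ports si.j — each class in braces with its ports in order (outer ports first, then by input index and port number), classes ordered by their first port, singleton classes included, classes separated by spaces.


Substituting into w2 glues patterns; closure does the rest.
through w1, on inputs (s4, s1): {out.1} {out.2} {s1.1, s4.1, s4.2} {s1.2} (out.j = stage outer ports)
through w2, on inputs (s4, s1, s2, s3): {out.1} {out.2, s2.1, s3.1} {s1.1, s4.1, s4.2} {s1.2} {s2.2} {s3.2} (out.j = stage outer ports)

{out.1} {out.2, s2.1, s3.1} {s1.1, s4.1, s4.2} {s1.2} {s2.2} {s3.2}


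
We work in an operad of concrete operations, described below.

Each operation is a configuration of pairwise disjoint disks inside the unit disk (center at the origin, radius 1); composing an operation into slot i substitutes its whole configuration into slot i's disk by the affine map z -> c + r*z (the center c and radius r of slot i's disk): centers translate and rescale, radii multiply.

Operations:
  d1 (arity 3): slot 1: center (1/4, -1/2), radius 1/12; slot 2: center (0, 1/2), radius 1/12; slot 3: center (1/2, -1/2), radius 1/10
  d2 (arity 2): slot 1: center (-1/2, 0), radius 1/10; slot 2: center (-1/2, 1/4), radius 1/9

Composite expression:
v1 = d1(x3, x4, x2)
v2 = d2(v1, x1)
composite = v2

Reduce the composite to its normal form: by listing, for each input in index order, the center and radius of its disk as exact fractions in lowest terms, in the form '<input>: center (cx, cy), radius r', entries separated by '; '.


x1: center (-1/2, 1/4), radius 1/9; x2: center (-9/20, -1/20), radius 1/100; x3: center (-19/40, -1/20), radius 1/120; x4: center (-1/2, 1/20), radius 1/120

Nesting under d2 composes maps z -> c + r*z down each x-path.
input x3: applying the 2 nested substitutions gives center (-19/40, -1/20), radius 1/120
input x4: applying the 2 nested substitutions gives center (-1/2, 1/20), radius 1/120
input x2: applying the 2 nested substitutions gives center (-9/20, -1/20), radius 1/100
input x1: applying the 1 nested substitution gives center (-1/2, 1/4), radius 1/9


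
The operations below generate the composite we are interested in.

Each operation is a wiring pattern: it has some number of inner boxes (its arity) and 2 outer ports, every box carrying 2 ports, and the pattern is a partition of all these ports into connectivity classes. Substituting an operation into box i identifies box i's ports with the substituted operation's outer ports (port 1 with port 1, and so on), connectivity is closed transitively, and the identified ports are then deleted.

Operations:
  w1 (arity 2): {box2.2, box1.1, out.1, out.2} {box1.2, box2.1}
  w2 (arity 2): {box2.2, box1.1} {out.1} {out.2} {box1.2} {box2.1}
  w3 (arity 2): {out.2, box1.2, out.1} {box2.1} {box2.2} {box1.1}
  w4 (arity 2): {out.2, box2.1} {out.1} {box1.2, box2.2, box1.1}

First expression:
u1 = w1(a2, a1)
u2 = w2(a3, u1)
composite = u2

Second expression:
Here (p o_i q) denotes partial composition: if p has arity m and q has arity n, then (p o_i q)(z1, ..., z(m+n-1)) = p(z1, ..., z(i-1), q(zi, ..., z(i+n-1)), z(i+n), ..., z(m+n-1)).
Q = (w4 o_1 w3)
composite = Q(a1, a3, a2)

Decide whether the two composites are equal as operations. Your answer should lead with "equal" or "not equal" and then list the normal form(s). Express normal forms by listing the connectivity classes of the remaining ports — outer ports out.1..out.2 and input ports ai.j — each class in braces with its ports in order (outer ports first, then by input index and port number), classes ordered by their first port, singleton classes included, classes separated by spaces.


Reducing the first expression gives {out.1} {out.2} {a1.1, a2.2} {a1.2, a2.1, a3.1} {a3.2}
Reducing the second expression gives {out.1} {out.2, a2.1} {a1.1} {a1.2, a2.2} {a3.1} {a3.2}
Different reductions; not equal.

not equal: they reduce to {out.1} {out.2} {a1.1, a2.2} {a1.2, a2.1, a3.1} {a3.2} and {out.1} {out.2, a2.1} {a1.1} {a1.2, a2.2} {a3.1} {a3.2}


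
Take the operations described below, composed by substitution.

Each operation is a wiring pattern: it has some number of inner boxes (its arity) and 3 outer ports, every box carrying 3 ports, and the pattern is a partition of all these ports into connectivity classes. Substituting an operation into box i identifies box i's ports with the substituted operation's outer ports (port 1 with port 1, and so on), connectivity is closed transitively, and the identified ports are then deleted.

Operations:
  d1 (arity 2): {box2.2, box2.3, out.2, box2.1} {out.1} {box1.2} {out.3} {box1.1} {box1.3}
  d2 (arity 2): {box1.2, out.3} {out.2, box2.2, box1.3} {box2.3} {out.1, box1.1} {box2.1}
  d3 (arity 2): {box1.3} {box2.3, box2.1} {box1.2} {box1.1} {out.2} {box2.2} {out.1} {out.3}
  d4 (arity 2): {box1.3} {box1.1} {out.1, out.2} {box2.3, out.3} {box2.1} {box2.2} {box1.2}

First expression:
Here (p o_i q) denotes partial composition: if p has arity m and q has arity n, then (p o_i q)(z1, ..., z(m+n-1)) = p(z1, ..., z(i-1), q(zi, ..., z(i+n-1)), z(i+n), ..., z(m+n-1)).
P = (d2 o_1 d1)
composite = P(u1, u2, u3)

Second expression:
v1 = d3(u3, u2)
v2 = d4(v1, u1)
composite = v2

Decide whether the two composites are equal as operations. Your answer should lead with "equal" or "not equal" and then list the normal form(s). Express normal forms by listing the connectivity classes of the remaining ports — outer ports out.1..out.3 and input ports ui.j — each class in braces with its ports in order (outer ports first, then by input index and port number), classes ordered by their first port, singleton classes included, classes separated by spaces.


not equal; the first gives {out.1} {out.2, u3.2} {out.3, u2.1, u2.2, u2.3} {u1.1} {u1.2} {u1.3} {u3.1} {u3.3} and the second {out.1, out.2} {out.3, u1.3} {u1.1} {u1.2} {u2.1, u2.3} {u2.2} {u3.1} {u3.2} {u3.3}

In normal form, the first expression is {out.1} {out.2, u3.2} {out.3, u2.1, u2.2, u2.3} {u1.1} {u1.2} {u1.3} {u3.1} {u3.3}
In normal form, the second expression is {out.1, out.2} {out.3, u1.3} {u1.1} {u1.2} {u2.1, u2.3} {u2.2} {u3.1} {u3.2} {u3.3}
The forms do not match — not equal.


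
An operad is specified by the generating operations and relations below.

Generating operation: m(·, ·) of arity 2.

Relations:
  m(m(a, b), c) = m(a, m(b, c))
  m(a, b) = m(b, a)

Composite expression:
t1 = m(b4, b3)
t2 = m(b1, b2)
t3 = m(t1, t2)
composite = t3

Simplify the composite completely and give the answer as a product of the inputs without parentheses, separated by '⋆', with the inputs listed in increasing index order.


Any arrangement under m is one operation, so sort the b-inputs.
m(b4, b3) spells out as b4 ⋆ b3
m(b1, b2) spells out as b1 ⋆ b2
m(m(b4, b3), m(b1, b2)) spells out as b4 ⋆ b3 ⋆ b1 ⋆ b2
sorting the factors by input index: b1 ⋆ b2 ⋆ b3 ⋆ b4

b1 ⋆ b2 ⋆ b3 ⋆ b4


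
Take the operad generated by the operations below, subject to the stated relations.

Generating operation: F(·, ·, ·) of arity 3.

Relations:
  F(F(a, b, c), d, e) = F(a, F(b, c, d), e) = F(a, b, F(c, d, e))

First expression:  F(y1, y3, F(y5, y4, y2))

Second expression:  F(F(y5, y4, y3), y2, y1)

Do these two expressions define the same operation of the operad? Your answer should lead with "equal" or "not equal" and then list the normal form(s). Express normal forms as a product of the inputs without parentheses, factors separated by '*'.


not equal — first y1 * y3 * y5 * y4 * y2, second y5 * y4 * y3 * y2 * y1

Reducing the first expression gives y1 * y3 * y5 * y4 * y2
Reducing the second expression gives y5 * y4 * y3 * y2 * y1
The forms do not match — not equal.


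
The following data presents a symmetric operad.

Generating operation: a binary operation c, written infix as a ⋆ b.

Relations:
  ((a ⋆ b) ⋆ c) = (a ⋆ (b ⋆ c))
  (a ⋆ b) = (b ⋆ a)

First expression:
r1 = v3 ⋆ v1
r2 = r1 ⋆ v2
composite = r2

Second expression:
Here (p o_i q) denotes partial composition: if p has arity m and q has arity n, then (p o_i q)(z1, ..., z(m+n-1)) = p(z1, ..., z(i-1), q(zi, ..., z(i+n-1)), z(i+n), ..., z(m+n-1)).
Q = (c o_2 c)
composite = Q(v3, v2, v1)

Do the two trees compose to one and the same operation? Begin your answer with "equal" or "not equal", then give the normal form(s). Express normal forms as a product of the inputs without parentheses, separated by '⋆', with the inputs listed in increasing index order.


equal: each reduces to v1 ⋆ v2 ⋆ v3

Normal form of the first expression: v1 ⋆ v2 ⋆ v3
Normal form of the second expression: v1 ⋆ v2 ⋆ v3
The normal forms match — equal.


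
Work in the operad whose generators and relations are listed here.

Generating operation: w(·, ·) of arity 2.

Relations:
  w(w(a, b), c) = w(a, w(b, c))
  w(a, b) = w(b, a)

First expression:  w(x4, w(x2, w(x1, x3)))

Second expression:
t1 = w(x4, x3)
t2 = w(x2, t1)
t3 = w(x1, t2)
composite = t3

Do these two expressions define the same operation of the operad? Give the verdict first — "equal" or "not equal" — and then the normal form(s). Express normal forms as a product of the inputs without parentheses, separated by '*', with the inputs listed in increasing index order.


equal; both compose to x1 * x2 * x3 * x4

Reducing the first expression gives x1 * x2 * x3 * x4
Reducing the second expression gives x1 * x2 * x3 * x4
One common form — equal.


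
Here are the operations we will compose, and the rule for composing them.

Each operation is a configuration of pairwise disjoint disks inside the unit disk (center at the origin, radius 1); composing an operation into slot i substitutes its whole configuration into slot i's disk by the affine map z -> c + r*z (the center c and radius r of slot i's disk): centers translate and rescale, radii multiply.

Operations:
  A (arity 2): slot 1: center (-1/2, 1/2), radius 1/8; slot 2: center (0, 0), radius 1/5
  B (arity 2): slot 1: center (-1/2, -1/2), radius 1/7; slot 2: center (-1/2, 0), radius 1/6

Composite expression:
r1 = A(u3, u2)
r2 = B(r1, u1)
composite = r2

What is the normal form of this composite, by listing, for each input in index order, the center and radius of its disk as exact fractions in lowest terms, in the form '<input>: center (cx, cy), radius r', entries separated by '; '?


u1: center (-1/2, 0), radius 1/6; u2: center (-1/2, -1/2), radius 1/35; u3: center (-4/7, -3/7), radius 1/56

Nesting under B composes maps z -> c + r*z down each u-path.
input u3: composing its 2 substitution steps yields center (-4/7, -3/7), radius 1/56
input u2: composing its 2 substitution steps yields center (-1/2, -1/2), radius 1/35
input u1: composing its 1 substitution step yields center (-1/2, 0), radius 1/6


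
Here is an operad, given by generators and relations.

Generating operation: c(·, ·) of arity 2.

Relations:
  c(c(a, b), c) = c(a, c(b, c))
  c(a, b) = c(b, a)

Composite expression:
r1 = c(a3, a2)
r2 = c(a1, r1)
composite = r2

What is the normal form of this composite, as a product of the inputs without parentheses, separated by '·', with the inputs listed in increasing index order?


a1 · a2 · a3

Any arrangement under c is one operation, so sort the a-inputs.
c(a3, a2) linearizes to a3 · a2
c(a1, c(a3, a2)) linearizes to a1 · a3 · a2
commutativity sorts the factors: a1 · a2 · a3


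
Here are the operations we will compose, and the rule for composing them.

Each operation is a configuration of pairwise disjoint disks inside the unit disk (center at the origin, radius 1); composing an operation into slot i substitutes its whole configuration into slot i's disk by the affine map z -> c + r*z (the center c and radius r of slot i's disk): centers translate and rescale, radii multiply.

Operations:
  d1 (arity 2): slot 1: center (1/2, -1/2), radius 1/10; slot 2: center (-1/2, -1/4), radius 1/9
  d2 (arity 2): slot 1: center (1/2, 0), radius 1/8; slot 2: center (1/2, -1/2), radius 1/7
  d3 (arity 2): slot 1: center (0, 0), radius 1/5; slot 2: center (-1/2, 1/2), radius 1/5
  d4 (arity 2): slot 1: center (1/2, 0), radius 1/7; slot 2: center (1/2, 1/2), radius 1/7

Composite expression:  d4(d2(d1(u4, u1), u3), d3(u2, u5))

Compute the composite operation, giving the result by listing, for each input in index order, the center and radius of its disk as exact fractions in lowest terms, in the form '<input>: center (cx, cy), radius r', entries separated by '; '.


Each u-disk chains the slot maps above it in d4; radii multiply.
input u4: applying the 3 nested substitutions gives center (65/112, -1/112), radius 1/560
input u1: applying the 3 nested substitutions gives center (9/16, -1/224), radius 1/504
input u3: applying the 2 nested substitutions gives center (4/7, -1/14), radius 1/49
input u2: applying the 2 nested substitutions gives center (1/2, 1/2), radius 1/35
input u5: applying the 2 nested substitutions gives center (3/7, 4/7), radius 1/35

u1: center (9/16, -1/224), radius 1/504; u2: center (1/2, 1/2), radius 1/35; u3: center (4/7, -1/14), radius 1/49; u4: center (65/112, -1/112), radius 1/560; u5: center (3/7, 4/7), radius 1/35


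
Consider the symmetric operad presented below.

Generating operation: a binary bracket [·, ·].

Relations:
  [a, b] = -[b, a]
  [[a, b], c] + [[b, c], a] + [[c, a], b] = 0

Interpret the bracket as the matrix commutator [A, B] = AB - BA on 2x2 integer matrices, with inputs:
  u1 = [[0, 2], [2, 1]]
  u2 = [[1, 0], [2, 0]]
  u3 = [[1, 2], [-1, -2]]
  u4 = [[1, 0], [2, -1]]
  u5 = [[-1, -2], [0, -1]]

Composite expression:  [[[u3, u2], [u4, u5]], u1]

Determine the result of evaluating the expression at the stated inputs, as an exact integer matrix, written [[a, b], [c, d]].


[[80, -128], [168, -80]]

[u3, u2] = [[4, -2], [-7, -4]]
[u4, u5] = [[4, -4], [0, -4]]
[[u3, u2], [u4, u5]] = [[-28, -16], [-56, 28]]
[[[u3, u2], [u4, u5]], u1] = [[80, -128], [168, -80]]


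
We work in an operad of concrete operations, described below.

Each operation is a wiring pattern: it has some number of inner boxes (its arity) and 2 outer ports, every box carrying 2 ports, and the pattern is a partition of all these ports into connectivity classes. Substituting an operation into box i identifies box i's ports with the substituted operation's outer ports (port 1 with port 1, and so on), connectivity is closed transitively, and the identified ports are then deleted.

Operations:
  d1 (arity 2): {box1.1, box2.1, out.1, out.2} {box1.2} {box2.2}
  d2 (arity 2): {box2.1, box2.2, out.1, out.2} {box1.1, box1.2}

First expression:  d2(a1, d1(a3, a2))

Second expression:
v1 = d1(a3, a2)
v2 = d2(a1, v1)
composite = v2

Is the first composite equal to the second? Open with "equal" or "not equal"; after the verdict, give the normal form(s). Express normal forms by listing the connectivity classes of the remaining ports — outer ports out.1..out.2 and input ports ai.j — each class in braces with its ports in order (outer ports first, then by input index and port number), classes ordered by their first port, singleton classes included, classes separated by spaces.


equal — both sides give {out.1, out.2, a2.1, a3.1} {a1.1, a1.2} {a2.2} {a3.2}

Reducing the first expression gives {out.1, out.2, a2.1, a3.1} {a1.1, a1.2} {a2.2} {a3.2}
Reducing the second expression gives {out.1, out.2, a2.1, a3.1} {a1.1, a1.2} {a2.2} {a3.2}
Identical normal forms: equal.


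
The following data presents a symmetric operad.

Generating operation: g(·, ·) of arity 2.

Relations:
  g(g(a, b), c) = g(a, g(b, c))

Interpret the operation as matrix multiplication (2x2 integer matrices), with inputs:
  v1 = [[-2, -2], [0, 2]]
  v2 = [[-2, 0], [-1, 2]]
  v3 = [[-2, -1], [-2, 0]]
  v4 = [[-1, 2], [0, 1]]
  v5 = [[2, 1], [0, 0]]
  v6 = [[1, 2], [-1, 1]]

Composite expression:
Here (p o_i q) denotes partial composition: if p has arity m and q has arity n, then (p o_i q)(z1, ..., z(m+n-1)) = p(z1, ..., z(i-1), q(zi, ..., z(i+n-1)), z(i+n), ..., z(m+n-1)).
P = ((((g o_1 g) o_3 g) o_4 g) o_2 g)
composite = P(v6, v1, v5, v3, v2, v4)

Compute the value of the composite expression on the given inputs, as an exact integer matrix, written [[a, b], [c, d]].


g(v1, v5) = [[-4, -2], [0, 0]]
g(v6, g(v1, v5)) = [[-4, -2], [4, 2]]
g(v2, v4) = [[2, -4], [1, 0]]
g(v3, g(v2, v4)) = [[-5, 8], [-4, 8]]
g(g(v6, g(v1, v5)), g(v3, g(v2, v4))) = [[28, -48], [-28, 48]]

[[28, -48], [-28, 48]]


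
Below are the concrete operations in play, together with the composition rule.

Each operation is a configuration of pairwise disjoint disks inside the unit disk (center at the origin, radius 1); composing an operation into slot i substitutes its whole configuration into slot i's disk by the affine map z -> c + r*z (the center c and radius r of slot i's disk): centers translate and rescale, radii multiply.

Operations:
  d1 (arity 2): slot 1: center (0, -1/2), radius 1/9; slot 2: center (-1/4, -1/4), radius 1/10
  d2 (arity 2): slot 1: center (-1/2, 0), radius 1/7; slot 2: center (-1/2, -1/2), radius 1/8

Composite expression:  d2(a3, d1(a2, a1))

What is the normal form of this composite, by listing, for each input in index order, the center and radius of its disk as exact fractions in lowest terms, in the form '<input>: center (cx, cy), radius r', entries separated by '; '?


a1: center (-17/32, -17/32), radius 1/80; a2: center (-1/2, -9/16), radius 1/72; a3: center (-1/2, 0), radius 1/7

Follow each a-input down from d2: c' goes to c + r*c', radius to r*r'.
for a3, the 1-step affine chain lands on center (-1/2, 0), radius 1/7
for a2, the 2-step affine chain lands on center (-1/2, -9/16), radius 1/72
for a1, the 2-step affine chain lands on center (-17/32, -17/32), radius 1/80


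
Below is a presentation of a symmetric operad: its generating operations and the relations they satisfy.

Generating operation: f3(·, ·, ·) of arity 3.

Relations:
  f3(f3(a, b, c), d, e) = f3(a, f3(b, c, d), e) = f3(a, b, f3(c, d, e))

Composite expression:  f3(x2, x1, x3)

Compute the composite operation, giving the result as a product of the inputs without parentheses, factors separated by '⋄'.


x2 ⋄ x1 ⋄ x3

Under associativity of f3, the answer is the x's in reading order.
f3(x2, x1, x3) unparenthesizes to x2 ⋄ x1 ⋄ x3


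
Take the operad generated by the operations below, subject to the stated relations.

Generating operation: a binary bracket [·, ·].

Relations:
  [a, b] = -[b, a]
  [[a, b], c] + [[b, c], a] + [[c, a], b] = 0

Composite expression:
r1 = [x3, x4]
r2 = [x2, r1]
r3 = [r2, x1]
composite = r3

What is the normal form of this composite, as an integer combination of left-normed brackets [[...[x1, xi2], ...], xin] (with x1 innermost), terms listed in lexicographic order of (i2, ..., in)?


-[[[x1, x2], x3], x4] + [[[x1, x2], x4], x3] + [[[x1, x3], x4], x2] - [[[x1, x4], x3], x2]

Skip Jacobi rewriting: expand, keep x1-initial words, read off terms.
Composite bracket: [[x2, [x3, x4]], x1]
The bracket unfolds into 8 signed words via [a, b] = ab - ba (2^3 = 8).
Words beginning with x1 determine it all:
  x1x2x3x4 (sign -1) contributes -[[[x1, x2], x3], x4]
  x1x2x4x3 (sign +1) contributes +[[[x1, x2], x4], x3]
  x1x3x4x2 (sign +1) contributes +[[[x1, x3], x4], x2]
  x1x4x3x2 (sign -1) contributes -[[[x1, x4], x3], x2]


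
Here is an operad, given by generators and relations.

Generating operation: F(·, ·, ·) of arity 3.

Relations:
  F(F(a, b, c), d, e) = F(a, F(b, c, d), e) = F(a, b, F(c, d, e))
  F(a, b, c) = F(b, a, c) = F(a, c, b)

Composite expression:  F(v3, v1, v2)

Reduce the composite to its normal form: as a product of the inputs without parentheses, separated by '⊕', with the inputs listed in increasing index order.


v1 ⊕ v2 ⊕ v3


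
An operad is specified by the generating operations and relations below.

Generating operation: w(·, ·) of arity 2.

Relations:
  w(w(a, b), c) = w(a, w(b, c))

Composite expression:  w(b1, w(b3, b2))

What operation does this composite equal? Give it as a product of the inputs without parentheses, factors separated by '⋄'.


b1 ⋄ b3 ⋄ b2

Key point: w is associative — brackets drop, the b-order remains.
w(b3, b2) flattens to b3 ⋄ b2
w(b1, w(b3, b2)) flattens to b1 ⋄ b3 ⋄ b2


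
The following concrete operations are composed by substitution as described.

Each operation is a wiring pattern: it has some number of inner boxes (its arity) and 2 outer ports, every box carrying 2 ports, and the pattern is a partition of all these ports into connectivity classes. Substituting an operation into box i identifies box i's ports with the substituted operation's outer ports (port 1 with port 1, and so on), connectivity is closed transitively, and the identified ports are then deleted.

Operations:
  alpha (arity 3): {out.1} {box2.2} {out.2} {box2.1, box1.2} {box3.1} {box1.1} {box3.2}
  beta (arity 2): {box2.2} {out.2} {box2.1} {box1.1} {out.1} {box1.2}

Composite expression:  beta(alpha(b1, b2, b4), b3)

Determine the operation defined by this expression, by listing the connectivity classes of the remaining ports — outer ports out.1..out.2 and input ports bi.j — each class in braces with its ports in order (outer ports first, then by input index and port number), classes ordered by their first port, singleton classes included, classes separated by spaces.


{out.1} {out.2} {b1.1} {b1.2, b2.1} {b2.2} {b3.1} {b3.2} {b4.1} {b4.2}

Connectivity passes through glued beta-boundaries; trace each wire chain.
the subtree at alpha composes to {out.1} {out.2} {b1.1} {b1.2, b2.1} {b2.2} {b4.1} {b4.2} on (b1, b2, b4); out.j = own outer ports
the subtree at beta composes to {out.1} {out.2} {b1.1} {b1.2, b2.1} {b2.2} {b3.1} {b3.2} {b4.1} {b4.2} on (b1, b2, b4, b3); out.j = own outer ports


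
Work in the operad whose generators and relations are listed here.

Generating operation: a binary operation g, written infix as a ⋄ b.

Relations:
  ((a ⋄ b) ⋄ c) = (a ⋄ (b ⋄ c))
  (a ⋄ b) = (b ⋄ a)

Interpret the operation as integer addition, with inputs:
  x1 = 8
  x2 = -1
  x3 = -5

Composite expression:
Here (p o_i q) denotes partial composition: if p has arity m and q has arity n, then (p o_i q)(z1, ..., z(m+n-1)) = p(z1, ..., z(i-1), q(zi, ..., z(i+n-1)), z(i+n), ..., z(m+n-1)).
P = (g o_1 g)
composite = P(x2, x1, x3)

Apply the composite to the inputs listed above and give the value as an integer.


2

(x2 ⋄ x1) = 7
((x2 ⋄ x1) ⋄ x3) = 2
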